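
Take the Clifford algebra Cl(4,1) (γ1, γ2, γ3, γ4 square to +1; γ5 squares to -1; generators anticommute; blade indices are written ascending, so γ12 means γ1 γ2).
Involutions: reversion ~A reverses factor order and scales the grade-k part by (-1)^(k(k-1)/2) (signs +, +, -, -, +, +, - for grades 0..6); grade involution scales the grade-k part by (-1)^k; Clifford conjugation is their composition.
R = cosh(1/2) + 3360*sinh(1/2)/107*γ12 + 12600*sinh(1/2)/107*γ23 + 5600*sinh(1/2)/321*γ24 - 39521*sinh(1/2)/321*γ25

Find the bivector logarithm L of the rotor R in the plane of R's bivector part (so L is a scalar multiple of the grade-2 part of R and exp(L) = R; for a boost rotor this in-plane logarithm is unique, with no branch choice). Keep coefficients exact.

The scalar part of R is cosh(1/2), giving the rapidity magnitude (cosh is even); the bivector part supplies orientation, its quotient by sinh of the rapidity is the plane, and L = rapidity * plane — unique in that plane, since flipping both signs leaves L unchanged.
Concretely: cosh(rapidity) = cosh(1/2) gives rapidity = ±1/2, and since rapidity/sinh(rapidity) is even the sign is immaterial: L = (rapidity/sinh(rapidity)) * <R>_2 = (1/(2*sinh(1/2))) * <R>_2.
Answer: 1680/107*γ12 + 6300/107*γ23 + 2800/321*γ24 - 39521/642*γ25


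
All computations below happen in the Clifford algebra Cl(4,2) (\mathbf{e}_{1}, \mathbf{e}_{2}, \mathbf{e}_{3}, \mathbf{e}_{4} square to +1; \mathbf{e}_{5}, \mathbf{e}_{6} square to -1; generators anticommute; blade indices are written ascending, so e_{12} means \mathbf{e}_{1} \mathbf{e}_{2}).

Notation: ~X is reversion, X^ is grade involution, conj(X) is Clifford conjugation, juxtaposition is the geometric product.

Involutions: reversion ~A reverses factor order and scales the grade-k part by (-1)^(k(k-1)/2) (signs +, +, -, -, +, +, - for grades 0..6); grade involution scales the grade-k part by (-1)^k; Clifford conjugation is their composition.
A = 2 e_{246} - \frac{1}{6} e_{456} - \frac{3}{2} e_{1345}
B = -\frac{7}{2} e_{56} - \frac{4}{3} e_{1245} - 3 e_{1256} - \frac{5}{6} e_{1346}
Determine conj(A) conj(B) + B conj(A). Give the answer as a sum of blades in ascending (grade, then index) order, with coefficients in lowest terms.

first term: \frac{7}{12} e_{4} + 2 e_{23} + \frac{5}{4} e_{56} + \frac{5}{3} e_{123} - \frac{1}{2} e_{124} + \frac{2}{9} e_{126} - \frac{5}{36} e_{135} + 6 e_{145} + \frac{8}{3} e_{156} + 7 e_{245} + \frac{21}{4} e_{1346} - \frac{9}{2} e_{2346}
second term: -\frac{7}{12} e_{4} - 2 e_{23} - \frac{5}{4} e_{56} + \frac{5}{3} e_{123} - \frac{1}{2} e_{124} + \frac{2}{9} e_{126} - \frac{5}{36} e_{135} + 6 e_{145} + \frac{8}{3} e_{156} + 7 e_{245} + \frac{21}{4} e_{1346} - \frac{9}{2} e_{2346}
Answer: \frac{10}{3} e_{123} - e_{124} + \frac{4}{9} e_{126} - \frac{5}{18} e_{135} + 12 e_{145} + \frac{16}{3} e_{156} + 14 e_{245} + \frac{21}{2} e_{1346} - 9 e_{2346}


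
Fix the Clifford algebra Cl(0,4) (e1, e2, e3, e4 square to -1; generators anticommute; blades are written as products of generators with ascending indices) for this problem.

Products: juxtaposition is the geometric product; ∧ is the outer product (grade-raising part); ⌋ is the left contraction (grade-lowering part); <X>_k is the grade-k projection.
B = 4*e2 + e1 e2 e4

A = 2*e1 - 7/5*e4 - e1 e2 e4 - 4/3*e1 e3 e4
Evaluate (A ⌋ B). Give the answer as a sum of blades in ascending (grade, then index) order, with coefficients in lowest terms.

step 1: -1 + 7/5*e1 e2 - 2*e2 e4
Answer: -1 + 7/5*e1 e2 - 2*e2 e4


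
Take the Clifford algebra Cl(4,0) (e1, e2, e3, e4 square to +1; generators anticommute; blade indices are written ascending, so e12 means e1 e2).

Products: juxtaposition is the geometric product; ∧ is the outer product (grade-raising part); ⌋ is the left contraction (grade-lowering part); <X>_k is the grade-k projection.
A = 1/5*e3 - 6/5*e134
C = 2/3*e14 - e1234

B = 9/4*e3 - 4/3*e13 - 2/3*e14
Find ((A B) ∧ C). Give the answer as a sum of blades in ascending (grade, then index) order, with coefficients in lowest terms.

step 1: 9/20 + 4/15*e1 + 4/5*e3 - 8/5*e4 + 27/10*e14 + 2/15*e134
step 2: 3/10*e14 - 8/15*e134 - 9/20*e1234
Answer: 3/10*e14 - 8/15*e134 - 9/20*e1234


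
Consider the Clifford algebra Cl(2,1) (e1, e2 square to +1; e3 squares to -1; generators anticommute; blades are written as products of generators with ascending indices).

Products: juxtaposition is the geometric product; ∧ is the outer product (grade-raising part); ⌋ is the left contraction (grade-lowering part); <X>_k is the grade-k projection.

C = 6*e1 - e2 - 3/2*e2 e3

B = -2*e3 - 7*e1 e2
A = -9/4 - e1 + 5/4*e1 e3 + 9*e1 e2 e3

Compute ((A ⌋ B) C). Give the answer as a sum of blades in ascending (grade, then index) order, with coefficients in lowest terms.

step 1: 7*e2 + 9/2*e3 + 63/4*e1 e2
step 2: -7 - 63/4*e1 - 405/4*e2 - 21/2*e3 - 42*e1 e2 - 405/8*e1 e3 + 9/2*e2 e3
Answer: -7 - 63/4*e1 - 405/4*e2 - 21/2*e3 - 42*e1 e2 - 405/8*e1 e3 + 9/2*e2 e3


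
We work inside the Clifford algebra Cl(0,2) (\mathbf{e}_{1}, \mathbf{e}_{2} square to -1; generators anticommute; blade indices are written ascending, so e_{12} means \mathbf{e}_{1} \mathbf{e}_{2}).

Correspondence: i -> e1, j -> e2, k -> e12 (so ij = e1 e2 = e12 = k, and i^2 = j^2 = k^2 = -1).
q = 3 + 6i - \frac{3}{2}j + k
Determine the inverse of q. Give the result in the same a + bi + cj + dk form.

In blades: q = 3 + 6 e_{1} - \frac{3}{2} e_{2} + e_{12}.
With qbar = 3 - 6 e_{1} + \frac{3}{2} e_{2} - e_{12} (scalar fixed, mapped units negated), q qbar = \frac{193}{4} (the sum of squared coefficients), so q^-1 = qbar / (\frac{193}{4}) = \frac{12}{193} - \frac{24}{193} e_{1} + \frac{6}{193} e_{2} - \frac{4}{193} e_{12}; translating back:
Answer: \frac{12}{193} - \frac{24}{193}i + \frac{6}{193}j - \frac{4}{193}k


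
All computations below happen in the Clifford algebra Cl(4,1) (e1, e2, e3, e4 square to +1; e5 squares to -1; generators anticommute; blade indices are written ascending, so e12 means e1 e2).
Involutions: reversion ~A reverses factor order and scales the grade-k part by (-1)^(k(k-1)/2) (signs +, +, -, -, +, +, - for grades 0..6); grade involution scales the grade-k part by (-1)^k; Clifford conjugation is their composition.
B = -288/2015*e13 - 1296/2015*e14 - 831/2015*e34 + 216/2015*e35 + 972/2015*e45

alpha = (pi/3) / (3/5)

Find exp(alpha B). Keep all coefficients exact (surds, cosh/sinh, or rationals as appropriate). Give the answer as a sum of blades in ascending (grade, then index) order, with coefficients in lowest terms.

B^2 term by term: the squares give (-288/2015)^2*(e13)^2 + (-1296/2015)^2*(e14)^2 + (-831/2015)^2*(e34)^2 + (216/2015)^2*(e35)^2 + (972/2015)^2*(e45)^2 = 82944/4060225*(-1) + 1679616/4060225*(-1) + 690561/4060225*(-1) + 46656/4060225*(+1) + 944784/4060225*(+1) = -9/25 (each basis 2-blade squares to minus the product of its generators' squares); cross terms between blades sharing an index anticommute and cancel; the commuting (index-disjoint) pairs give grade-4 terms 2*c*c'*(blade product), which cancel blade by blade — e1345: -559872/4060225 + 559872/4060225 = 0 — confirming B is simple. So B^2 = -9/25.
B^2 = -9/25 — circular case — the even/odd split gives cos and sin: l = 3/5, alpha*l = pi/3, so exp(alpha B) = cos(pi/3) + (sin(pi/3)/(3/5))*B = 1/2 + (5*sqrt(3)/6)*B.
Answer: 1/2 - 48*sqrt(3)/403*e13 - 216*sqrt(3)/403*e14 - 277*sqrt(3)/806*e34 + 36*sqrt(3)/403*e35 + 162*sqrt(3)/403*e45


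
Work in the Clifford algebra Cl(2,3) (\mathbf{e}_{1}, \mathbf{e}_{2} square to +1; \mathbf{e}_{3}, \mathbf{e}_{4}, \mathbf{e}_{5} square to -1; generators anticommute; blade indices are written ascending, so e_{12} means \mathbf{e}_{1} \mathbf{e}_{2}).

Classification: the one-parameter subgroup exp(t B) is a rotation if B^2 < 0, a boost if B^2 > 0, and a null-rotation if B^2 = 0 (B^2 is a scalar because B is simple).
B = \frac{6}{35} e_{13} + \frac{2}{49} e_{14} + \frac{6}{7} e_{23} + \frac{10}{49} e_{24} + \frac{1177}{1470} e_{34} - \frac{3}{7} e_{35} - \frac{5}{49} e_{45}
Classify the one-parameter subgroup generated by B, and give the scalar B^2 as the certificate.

B^2 term by term: the squares give (\frac{6}{35})^2*(e_{13})^2 + (\frac{2}{49})^2*(e_{14})^2 + (\frac{6}{7})^2*(e_{23})^2 + (\frac{10}{49})^2*(e_{24})^2 + (\frac{1177}{1470})^2*(e_{34})^2 + (-\frac{3}{7})^2*(e_{35})^2 + (-\frac{5}{49})^2*(e_{45})^2 = \frac{36}{1225}*(+1) + \frac{4}{2401}*(+1) + \frac{36}{49}*(+1) + \frac{100}{2401}*(+1) + \frac{1385329}{2160900}*(-1) + \frac{9}{49}*(-1) + \frac{25}{2401}*(-1) = -\frac{1}{36} (each basis 2-blade squares to minus the product of its generators' squares); cross terms between blades sharing an index anticommute and cancel; the commuting (index-disjoint) pairs give grade-4 terms 2*c*c'*(blade product), which cancel blade by blade — e_{1234}: -\frac{24}{343} + \frac{24}{343} = 0; e_{1345}: -\frac{12}{343} + \frac{12}{343} = 0; e_{2345}: -\frac{60}{343} + \frac{60}{343} = 0 — confirming B is simple. So B^2 = -\frac{1}{36}.
Answer: rotation, certificate B^2 = -\frac{1}{36}. Note: conjugating B changes its blade decomposition but never the scalar B^2 = -\frac{1}{36}, whose sign settles the classification.


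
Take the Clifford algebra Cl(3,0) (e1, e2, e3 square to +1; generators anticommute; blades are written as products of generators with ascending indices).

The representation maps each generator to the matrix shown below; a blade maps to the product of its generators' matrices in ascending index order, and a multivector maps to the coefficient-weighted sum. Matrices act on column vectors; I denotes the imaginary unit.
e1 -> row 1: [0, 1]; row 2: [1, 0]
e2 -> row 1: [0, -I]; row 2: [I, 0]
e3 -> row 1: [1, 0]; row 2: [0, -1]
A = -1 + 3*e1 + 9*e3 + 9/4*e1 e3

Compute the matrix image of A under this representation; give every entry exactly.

Bivector images (products of the table entries): rho(e1 e3) = rho(e1)rho(e3) = row 1: [0, -1]; row 2: [1, 0].
M = (-1)*1 + (3)*rho(e1) + (9)*rho(e3) + (9/4)*rho(e1 e3), summed entrywise (1 is the identity matrix):
Answer: row 1: [8, 3/4]; row 2: [21/4, -10]


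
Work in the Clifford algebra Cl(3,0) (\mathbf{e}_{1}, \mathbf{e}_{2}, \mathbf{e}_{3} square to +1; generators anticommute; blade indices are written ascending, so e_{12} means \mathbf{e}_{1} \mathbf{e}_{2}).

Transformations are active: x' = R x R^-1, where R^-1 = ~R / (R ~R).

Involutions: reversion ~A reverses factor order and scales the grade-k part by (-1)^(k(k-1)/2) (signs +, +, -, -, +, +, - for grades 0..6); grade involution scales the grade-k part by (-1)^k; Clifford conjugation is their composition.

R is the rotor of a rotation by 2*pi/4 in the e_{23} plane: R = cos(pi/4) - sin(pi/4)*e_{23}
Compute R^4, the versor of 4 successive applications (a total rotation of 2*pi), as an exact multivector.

Because a rotor carries half the rotation angle, composing 4 copies of this e_{23}-plane rotor multiplies the phase: 4*(pi/4) = \pi, hence R^4 = cos(\pi) - sin(\pi)*e_{23}.
cos(\pi) = -1 and sin(\pi) = 0, so R^4 = -1. The total rotation 2*pi is 1 full turn, so every vector returns to itself, yet the rotor is -1, on the OTHER sheet of the double cover (an odd number of 2*pi turns).
Answer: -1


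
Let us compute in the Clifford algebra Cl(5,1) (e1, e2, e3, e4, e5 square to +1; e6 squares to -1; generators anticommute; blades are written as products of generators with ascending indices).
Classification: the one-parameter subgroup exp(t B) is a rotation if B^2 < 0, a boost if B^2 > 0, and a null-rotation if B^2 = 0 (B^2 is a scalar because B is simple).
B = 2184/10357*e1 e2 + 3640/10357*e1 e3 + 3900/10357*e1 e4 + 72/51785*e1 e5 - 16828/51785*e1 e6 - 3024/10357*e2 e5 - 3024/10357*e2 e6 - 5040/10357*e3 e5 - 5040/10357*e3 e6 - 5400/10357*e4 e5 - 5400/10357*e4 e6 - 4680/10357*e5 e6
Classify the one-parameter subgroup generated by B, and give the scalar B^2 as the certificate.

B^2 term by term: the squares give (2184/10357)^2*(e1 e2)^2 + (3640/10357)^2*(e1 e3)^2 + (3900/10357)^2*(e1 e4)^2 + (72/51785)^2*(e1 e5)^2 + (-16828/51785)^2*(e1 e6)^2 + (-3024/10357)^2*(e2 e5)^2 + (-3024/10357)^2*(e2 e6)^2 + (-5040/10357)^2*(e3 e5)^2 + (-5040/10357)^2*(e3 e6)^2 + (-5400/10357)^2*(e4 e5)^2 + (-5400/10357)^2*(e4 e6)^2 + (-4680/10357)^2*(e5 e6)^2 = 4769856/107267449*(-1) + 13249600/107267449*(-1) + 15210000/107267449*(-1) + 5184/2681686225*(-1) + 283181584/2681686225*(+1) + 9144576/107267449*(-1) + 9144576/107267449*(+1) + 25401600/107267449*(-1) + 25401600/107267449*(+1) + 29160000/107267449*(-1) + 29160000/107267449*(+1) + 21902400/107267449*(+1) = 0 (each basis 2-blade squares to minus the product of its generators' squares); cross terms between blades sharing an index anticommute and cancel; the commuting (index-disjoint) pairs give grade-4 terms 2*c*c'*(blade product), which cancel blade by blade — e1 e2 e3 e5: -22014720/107267449 + 22014720/107267449 = 0; e1 e2 e3 e6: -22014720/107267449 + 22014720/107267449 = 0; e1 e2 e4 e5: -23587200/107267449 + 23587200/107267449 = 0; e1 e2 e4 e6: -23587200/107267449 + 23587200/107267449 = 0; e1 e2 e5 e6: -20442240/107267449 + 435456/536337245 + 101775744/536337245 = 0; e1 e3 e4 e5: -39312000/107267449 + 39312000/107267449 = 0; e1 e3 e4 e6: -39312000/107267449 + 39312000/107267449 = 0; e1 e3 e5 e6: -34070400/107267449 + 145152/107267449 + 33925248/107267449 = 0; e1 e4 e5 e6: -36504000/107267449 + 155520/107267449 + 36348480/107267449 = 0; e2 e3 e5 e6: -30481920/107267449 + 30481920/107267449 = 0; e2 e4 e5 e6: -32659200/107267449 + 32659200/107267449 = 0; e3 e4 e5 e6: -54432000/107267449 + 54432000/107267449 = 0 — confirming B is simple. So B^2 = 0.
Answer: null-rotation, certificate B^2 = 0. The class reads off the invariant scalar 0 directly.


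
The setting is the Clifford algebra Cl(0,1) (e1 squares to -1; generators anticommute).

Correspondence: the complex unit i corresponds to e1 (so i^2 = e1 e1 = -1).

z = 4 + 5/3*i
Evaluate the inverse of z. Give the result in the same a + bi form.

In blades: z = 4 + 5/3*e1.
With qbar = 4 - 5/3*e1 (scalar fixed, mapped units negated), z qbar = 169/9 (the sum of squared coefficients), so z^-1 = qbar / (169/9) = 36/169 - 15/169*e1; translating back:
Answer: 36/169 - 15/169*i


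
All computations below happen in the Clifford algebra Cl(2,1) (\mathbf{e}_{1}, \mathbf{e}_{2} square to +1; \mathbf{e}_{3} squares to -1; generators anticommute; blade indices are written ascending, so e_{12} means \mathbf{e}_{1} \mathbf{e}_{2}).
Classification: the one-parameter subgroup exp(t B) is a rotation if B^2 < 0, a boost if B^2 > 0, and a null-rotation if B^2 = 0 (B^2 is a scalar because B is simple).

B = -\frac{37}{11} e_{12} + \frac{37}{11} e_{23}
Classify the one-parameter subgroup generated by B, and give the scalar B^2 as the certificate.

B^2 term by term: the squares give (-\frac{37}{11})^2*(e_{12})^2 + (\frac{37}{11})^2*(e_{23})^2 = \frac{1369}{121}*(-1) + \frac{1369}{121}*(+1) = 0 (each basis 2-blade squares to minus the product of its generators' squares); cross terms between blades sharing an index anticommute and cancel. So B^2 = 0.
Answer: null-rotation, certificate B^2 = 0. Why this suffices: the scalar 0 survives any versor conjugation, so its sign alone determines the class however B is presented.


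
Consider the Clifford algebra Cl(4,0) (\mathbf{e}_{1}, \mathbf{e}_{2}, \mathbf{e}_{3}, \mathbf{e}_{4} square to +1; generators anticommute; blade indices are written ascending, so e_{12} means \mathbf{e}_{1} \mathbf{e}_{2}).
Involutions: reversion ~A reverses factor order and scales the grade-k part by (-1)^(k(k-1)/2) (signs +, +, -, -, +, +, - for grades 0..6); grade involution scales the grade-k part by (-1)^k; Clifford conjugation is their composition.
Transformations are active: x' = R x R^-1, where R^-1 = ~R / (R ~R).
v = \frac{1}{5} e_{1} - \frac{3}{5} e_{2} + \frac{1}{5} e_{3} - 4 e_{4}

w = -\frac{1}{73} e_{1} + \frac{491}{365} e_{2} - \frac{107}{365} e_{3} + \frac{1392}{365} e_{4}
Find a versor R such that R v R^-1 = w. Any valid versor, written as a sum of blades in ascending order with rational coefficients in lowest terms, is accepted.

Since q(v) = q(w) = \frac{411}{25}, the sum R = v + w = \frac{68}{365} e_{1} + \frac{272}{365} e_{2} - \frac{34}{365} e_{3} - \frac{68}{365} e_{4} does the job whenever invertible.
Answer: \frac{68}{365} e_{1} + \frac{272}{365} e_{2} - \frac{34}{365} e_{3} - \frac{68}{365} e_{4}


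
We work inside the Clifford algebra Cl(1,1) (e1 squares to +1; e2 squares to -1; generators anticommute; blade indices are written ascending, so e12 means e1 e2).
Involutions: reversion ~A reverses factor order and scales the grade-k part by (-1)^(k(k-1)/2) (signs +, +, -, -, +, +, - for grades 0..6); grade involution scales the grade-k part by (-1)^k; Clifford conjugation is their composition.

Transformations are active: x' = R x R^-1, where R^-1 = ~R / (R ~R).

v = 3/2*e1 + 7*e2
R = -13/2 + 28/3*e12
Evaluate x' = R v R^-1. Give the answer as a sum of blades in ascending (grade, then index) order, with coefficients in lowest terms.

~R = -13/2 - 28/3*e12, and R ~R = -1615/36, so R^-1 = ~R / (-1615/36).
R v = -901/12*e1 - 119/2*e2
Answer: -4419/190*e1 - 2303/95*e2


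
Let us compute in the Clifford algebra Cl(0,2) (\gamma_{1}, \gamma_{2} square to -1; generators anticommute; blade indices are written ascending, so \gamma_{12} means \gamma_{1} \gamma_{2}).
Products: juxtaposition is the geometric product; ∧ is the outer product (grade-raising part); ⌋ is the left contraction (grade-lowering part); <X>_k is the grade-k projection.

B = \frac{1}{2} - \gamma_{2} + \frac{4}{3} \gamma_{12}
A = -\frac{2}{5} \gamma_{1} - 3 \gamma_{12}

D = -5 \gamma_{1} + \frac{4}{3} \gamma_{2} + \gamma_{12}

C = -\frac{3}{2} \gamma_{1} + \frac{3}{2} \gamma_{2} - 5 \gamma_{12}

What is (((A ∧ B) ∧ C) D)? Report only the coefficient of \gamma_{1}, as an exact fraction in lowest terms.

step 1: -\frac{1}{5} \gamma_{1} - \frac{11}{10} \gamma_{12}
step 2: -\frac{3}{10} \gamma_{12}
step 3: \frac{3}{10} + \frac{2}{5} \gamma_{1} + \frac{3}{2} \gamma_{2}
Answer: \frac{2}{5}


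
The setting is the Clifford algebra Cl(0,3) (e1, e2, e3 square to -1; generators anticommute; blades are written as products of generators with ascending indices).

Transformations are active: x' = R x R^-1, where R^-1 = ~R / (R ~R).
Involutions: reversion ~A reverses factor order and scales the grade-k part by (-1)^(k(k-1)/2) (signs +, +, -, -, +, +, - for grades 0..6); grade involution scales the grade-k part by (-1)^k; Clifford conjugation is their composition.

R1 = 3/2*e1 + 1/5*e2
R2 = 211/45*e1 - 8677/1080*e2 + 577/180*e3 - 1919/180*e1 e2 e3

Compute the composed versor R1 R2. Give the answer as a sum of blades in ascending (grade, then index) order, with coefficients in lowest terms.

Distribute over the terms of R1 (each basis-blade product reordered to ascending indices, repeated generators contracted through their squares):
(3/2*e1) R2 = -211/30 - 8677/720*e1 e2 + 577/120*e1 e3 + 1919/120*e2 e3
(1/5*e2) R2 = 8677/5400 - 211/225*e1 e2 - 1919/900*e1 e3 + 577/900*e2 e3
Summing the partial products and collecting blades:
Answer: -29303/5400 - 15587/1200*e1 e2 + 4817/1800*e1 e3 + 29939/1800*e2 e3


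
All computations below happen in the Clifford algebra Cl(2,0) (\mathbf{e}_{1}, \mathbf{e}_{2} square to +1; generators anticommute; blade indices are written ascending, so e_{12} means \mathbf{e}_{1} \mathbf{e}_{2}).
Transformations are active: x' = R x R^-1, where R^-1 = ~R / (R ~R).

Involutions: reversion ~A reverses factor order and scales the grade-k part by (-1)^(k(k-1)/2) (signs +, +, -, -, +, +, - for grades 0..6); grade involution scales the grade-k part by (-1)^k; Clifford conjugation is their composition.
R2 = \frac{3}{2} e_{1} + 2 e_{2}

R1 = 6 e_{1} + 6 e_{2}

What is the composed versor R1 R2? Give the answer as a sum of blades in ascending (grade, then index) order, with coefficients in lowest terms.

Distribute over the terms of R1 (each basis-blade product reordered to ascending indices, repeated generators contracted through their squares):
(6 e_{1}) R2 = 9 + 12 e_{12}
(6 e_{2}) R2 = 12 - 9 e_{12}
Summing the partial products and collecting blades:
Answer: 21 + 3 e_{12}


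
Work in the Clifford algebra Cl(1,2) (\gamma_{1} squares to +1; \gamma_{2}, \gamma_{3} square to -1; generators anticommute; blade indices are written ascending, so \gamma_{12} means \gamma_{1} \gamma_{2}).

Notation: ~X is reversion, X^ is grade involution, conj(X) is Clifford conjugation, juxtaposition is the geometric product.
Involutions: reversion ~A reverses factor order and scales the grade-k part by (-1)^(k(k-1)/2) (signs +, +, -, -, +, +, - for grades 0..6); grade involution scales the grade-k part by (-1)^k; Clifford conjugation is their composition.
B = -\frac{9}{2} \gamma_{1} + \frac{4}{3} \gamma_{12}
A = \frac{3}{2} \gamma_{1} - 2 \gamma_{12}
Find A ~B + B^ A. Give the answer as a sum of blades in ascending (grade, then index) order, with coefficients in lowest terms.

first term: -\frac{49}{12} - 11 \gamma_{2}
second term: \frac{49}{12} - 11 \gamma_{2}
Answer: -22 \gamma_{2}


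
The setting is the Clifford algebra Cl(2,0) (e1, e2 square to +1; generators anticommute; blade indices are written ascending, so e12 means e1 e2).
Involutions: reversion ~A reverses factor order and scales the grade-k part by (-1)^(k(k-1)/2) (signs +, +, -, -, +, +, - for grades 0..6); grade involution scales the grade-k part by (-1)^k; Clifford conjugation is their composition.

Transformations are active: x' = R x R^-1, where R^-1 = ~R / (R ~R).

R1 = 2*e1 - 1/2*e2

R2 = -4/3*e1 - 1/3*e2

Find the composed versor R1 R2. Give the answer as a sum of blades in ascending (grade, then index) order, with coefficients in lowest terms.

Distribute over the terms of R1 (each basis-blade product reordered to ascending indices, repeated generators contracted through their squares):
(2*e1) R2 = -8/3 - 2/3*e12
(-1/2*e2) R2 = 1/6 - 2/3*e12
Summing the partial products and collecting blades:
Answer: -5/2 - 4/3*e12


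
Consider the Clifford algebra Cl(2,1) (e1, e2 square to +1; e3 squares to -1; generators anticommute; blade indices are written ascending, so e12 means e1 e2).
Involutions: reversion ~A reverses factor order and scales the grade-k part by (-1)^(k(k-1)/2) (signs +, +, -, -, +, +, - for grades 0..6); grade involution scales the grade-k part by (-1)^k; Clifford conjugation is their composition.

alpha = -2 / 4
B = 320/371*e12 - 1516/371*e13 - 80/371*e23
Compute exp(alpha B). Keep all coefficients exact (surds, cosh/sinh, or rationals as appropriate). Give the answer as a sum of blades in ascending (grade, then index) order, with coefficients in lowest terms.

B^2 term by term: the squares give (320/371)^2*(e12)^2 + (-1516/371)^2*(e13)^2 + (-80/371)^2*(e23)^2 = 102400/137641*(-1) + 2298256/137641*(+1) + 6400/137641*(+1) = 16 (each basis 2-blade squares to minus the product of its generators' squares); cross terms between blades sharing an index anticommute and cancel. So B^2 = 16.
B^2 = 16 — a positive square means the series sums to a boost: l = 4, alpha*l = -2, so exp(alpha B) = cosh(-2) + (sinh(-2)/4)*B = cosh(2) + (-sinh(2)/4)*B.
Answer: cosh(2) - 80*sinh(2)/371*e12 + 379*sinh(2)/371*e13 + 20*sinh(2)/371*e23


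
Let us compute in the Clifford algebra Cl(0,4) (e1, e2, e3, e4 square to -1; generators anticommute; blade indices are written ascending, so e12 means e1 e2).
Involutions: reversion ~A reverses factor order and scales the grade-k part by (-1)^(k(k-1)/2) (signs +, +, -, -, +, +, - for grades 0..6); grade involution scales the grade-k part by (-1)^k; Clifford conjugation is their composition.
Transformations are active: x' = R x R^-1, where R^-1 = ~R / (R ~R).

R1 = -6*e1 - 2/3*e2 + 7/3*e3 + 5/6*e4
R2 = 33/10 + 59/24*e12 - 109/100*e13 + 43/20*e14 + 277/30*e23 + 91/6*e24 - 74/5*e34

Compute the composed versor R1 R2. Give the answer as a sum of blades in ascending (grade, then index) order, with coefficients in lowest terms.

Distribute over the terms of R1 (each basis-blade product reordered to ascending indices, repeated generators contracted through their squares):
(-6*e1) R2 = -99/5*e1 + 59/4*e2 - 327/50*e3 + 129/10*e4 - 277/5*e123 - 91*e124 + 444/5*e134
(-2/3*e2) R2 = -59/36*e1 - 11/5*e2 + 277/45*e3 + 91/9*e4 - 109/150*e123 + 43/30*e124 + 148/15*e234
(7/3*e3) R2 = -763/300*e1 + 1939/90*e2 + 77/10*e3 + 518/15*e4 + 413/72*e123 - 301/60*e134 - 637/18*e234
(5/6*e4) R2 = 43/24*e1 + 455/36*e2 - 37/3*e3 + 11/4*e4 + 295/144*e124 - 109/120*e134 + 277/36*e234
Summing the partial products and collecting blades:
Answer: -39943/1800*e1 + 701/15*e2 - 1129/225*e3 + 10853/180*e4 - 90703/1800*e123 - 63013/720*e124 + 663/8*e134 - 3209/180*e234


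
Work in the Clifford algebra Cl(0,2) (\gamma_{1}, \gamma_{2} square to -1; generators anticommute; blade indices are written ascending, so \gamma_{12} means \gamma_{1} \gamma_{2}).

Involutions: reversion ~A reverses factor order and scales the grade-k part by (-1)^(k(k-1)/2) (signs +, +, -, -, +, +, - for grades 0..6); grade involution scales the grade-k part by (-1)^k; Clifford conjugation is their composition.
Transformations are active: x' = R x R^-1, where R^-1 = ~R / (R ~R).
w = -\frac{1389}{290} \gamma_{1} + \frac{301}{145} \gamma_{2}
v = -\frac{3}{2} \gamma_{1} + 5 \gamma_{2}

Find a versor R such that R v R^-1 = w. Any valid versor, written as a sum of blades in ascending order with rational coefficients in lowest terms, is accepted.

Since q(v) = q(w) = -\frac{109}{4}, the sum R = v + w = -\frac{912}{145} \gamma_{1} + \frac{1026}{145} \gamma_{2} does the job whenever invertible.
Answer: -\frac{912}{145} \gamma_{1} + \frac{1026}{145} \gamma_{2}


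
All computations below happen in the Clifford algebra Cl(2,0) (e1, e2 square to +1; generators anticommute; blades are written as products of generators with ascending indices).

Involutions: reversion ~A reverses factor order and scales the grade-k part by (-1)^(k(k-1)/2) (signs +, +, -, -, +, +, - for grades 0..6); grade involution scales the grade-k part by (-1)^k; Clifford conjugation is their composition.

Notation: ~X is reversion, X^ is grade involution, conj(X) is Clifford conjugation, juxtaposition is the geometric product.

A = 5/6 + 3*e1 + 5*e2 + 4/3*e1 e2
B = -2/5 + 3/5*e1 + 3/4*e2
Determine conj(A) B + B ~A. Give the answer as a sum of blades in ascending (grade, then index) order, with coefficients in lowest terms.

first term: -353/60 + 7/10*e1 + 137/40*e2 + 77/60*e1 e2
second term: 313/60 + 3/10*e1 - 87/40*e2 + 77/60*e1 e2
Answer: -2/3 + e1 + 5/4*e2 + 77/30*e1 e2


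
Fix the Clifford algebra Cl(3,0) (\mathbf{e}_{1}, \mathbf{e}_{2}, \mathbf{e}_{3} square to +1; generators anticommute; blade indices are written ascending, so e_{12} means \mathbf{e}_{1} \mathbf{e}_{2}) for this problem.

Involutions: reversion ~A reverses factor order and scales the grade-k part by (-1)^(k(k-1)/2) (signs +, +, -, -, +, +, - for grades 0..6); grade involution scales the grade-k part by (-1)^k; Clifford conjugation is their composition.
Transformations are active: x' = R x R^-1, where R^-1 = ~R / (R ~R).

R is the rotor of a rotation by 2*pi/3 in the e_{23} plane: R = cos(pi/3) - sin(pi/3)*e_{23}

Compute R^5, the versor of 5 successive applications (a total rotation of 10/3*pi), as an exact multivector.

Half-angle bookkeeping: 5 applications in e_{23} add up to rotor phase 5*pi/3 = \frac{5 \pi}{3}, so R^5 = cos(\frac{5 \pi}{3}) - sin(\frac{5 \pi}{3})*e_{23}.
cos(\frac{5 \pi}{3}) = \frac{1}{2} and sin(\frac{5 \pi}{3}) = - \frac{\sqrt{3}}{2}, so R^5 = \frac{1}{2} + \frac{\sqrt{3}}{2} e_{23}. The net rotation is 4/3*pi (after discarding 1 full turn, each of which contributes a factor -1 to the rotor); the rotor keeps the half-angle phase exactly.
Answer: \frac{1}{2} + \frac{\sqrt{3}}{2} e_{23}


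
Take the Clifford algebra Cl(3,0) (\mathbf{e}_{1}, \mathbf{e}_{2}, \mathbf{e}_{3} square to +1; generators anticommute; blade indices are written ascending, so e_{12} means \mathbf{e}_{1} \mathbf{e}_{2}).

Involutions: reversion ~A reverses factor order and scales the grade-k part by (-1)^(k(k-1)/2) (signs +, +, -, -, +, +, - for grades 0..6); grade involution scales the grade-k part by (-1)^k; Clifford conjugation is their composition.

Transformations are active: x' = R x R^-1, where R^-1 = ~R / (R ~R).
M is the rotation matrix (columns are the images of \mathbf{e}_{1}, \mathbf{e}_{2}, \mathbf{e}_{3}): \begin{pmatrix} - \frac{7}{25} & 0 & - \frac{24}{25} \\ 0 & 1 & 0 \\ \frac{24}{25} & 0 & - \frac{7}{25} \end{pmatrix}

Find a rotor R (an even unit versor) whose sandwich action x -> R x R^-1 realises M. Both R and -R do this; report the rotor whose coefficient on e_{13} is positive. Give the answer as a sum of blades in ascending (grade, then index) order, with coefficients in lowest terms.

Method: write R = a + b12*e_{12} + b13*e_{13} + b23*e_{23} with a^2 + b12^2 + b13^2 + b23^2 = 1 (so R^-1 = ~R). Expanding the columns R e_j ~R gives tr M = 4a^2 - 1 and, from the antisymmetric part, M21 - M12 = -4a*b12, M13 - M31 = 4a*b13, M32 - M23 = -4a*b23.
Here tr M = \frac{11}{25}, so a^2 = (1 + tr M)/4 = \frac{9}{25} and a = ±\frac{3}{5}. Taking a = \frac{3}{5}: M21 - M12 = 0, M13 - M31 = -\frac{48}{25}, M32 - M23 = 0, giving b12 = 0, b13 = -\frac{4}{5}, b23 = 0, i.e. R = \frac{3}{5} - \frac{4}{5} e_{13}.
Its e_{13} coefficient is negative, so report the other preimage -R.
Answer: -\frac{3}{5} + \frac{4}{5} e_{13}. Uniqueness: Spin(3) -> SO(3) maps R and -R to the same rotation of trace \frac{11}{25}; fixing the sign of the e_{13} coefficient removes the ambiguity.


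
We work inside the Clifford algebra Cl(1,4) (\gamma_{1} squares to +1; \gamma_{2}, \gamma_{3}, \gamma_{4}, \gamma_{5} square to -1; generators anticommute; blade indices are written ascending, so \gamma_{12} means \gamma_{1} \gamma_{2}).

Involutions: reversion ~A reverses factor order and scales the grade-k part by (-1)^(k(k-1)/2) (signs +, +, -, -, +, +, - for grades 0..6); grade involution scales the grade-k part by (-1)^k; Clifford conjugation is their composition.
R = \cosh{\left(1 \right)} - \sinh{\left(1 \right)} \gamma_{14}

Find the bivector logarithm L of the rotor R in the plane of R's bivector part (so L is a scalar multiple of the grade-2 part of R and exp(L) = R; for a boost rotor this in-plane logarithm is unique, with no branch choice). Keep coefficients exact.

The scalar part of R is \cosh{\left(1 \right)}, which fixes the rapidity magnitude through cosh (cosh is even, so it cannot fix the sign — the bivector part carries that); dividing the bivector part by sinh of the rapidity gives the plane, and L = rapidity * plane, where the joint sign ambiguity of (rapidity, plane) cancels in the product.
Concretely: cosh(rapidity) = \cosh{\left(1 \right)} gives rapidity = ±1, and since rapidity/sinh(rapidity) is even the sign is immaterial: L = (rapidity/sinh(rapidity)) * <R>_2 = (\frac{1}{\sinh{\left(1 \right)}}) * <R>_2.
Answer: -\gamma_{14}


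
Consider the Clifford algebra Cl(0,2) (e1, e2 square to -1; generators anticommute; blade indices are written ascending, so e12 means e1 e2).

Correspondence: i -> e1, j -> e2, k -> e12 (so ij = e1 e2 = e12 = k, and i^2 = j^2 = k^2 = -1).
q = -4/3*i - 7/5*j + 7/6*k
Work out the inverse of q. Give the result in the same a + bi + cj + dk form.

In blades: q = -4/3*e1 - 7/5*e2 + 7/6*e12.
With qbar = 4/3*e1 + 7/5*e2 - 7/6*e12 (scalar fixed, mapped units negated), q qbar = 4589/900 (the sum of squared coefficients), so q^-1 = qbar / (4589/900) = 1200/4589*e1 + 1260/4589*e2 - 1050/4589*e12; translating back:
Answer: 1200/4589*i + 1260/4589*j - 1050/4589*k


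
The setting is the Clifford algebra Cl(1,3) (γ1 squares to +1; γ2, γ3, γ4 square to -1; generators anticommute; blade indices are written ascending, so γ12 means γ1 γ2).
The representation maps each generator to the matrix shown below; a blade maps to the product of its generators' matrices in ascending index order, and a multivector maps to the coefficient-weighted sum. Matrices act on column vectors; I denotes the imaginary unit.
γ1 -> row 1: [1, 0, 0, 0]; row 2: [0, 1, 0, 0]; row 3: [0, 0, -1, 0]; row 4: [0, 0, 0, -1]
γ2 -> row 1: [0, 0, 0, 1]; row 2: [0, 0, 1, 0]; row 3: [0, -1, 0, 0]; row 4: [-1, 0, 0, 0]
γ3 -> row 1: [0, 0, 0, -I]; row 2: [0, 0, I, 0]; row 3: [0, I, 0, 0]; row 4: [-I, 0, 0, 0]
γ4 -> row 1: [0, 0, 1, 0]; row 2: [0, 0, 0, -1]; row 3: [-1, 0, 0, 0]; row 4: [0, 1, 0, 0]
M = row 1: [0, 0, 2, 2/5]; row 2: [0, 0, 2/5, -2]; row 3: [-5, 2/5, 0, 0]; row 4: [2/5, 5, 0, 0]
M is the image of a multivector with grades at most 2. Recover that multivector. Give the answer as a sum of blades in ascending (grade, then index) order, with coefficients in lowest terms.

Method: the blade images are trace-orthogonal — tr(rho(e_A) rho(e_B)^-1) = 4 if A = B and 0 otherwise — and rho(e_A)^-1 = (e_A)^2 * rho(e_A) with (e_A)^2 = +1 or -1, so the coefficient of e_A in the preimage is (e_A)^2 * tr(M rho(e_A))/4.
Nonzero projections over blades of grade <= 2: γ4: (γ4)^2 = -1, tr(M rho(γ4)) = -14, coefficient 7/2; γ12: (γ12)^2 = +1, tr(M rho(γ12)) = 8/5, coefficient 2/5; γ14: (γ14)^2 = +1, tr(M rho(γ14)) = -6, coefficient -3/2. Every other blade of grade <= 2 projects to 0.
Answer: 7/2*γ4 + 2/5*γ12 - 3/2*γ14


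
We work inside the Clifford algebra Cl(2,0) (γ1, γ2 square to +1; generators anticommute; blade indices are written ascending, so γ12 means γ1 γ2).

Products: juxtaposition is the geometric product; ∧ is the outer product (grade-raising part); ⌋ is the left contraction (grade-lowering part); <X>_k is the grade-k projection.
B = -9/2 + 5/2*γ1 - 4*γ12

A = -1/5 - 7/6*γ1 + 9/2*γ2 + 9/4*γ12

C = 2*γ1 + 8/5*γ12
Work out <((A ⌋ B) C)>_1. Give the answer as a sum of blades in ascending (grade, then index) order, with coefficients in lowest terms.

step 1: 419/60 + 35/2*γ1 + 14/3*γ2 + 4/5*γ12
step 2: 843/25 + 13/2*γ1 + 132/5*γ2 + 46/25*γ12
step 3: 13/2*γ1 + 132/5*γ2
Answer: 13/2*γ1 + 132/5*γ2


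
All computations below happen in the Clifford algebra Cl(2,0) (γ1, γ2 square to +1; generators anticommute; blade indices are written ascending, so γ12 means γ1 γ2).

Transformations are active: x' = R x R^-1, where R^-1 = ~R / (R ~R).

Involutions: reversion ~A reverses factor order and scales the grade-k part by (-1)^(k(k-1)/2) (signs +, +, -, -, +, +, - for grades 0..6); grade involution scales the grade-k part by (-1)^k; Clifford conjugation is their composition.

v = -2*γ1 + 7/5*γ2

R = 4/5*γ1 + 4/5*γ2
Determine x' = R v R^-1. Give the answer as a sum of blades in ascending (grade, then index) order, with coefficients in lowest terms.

~R = 4/5*γ1 + 4/5*γ2, and R ~R = 32/25, so R^-1 = ~R / (32/25).
R v = -12/25 + 68/25*γ12
Answer: 7/5*γ1 - 2*γ2


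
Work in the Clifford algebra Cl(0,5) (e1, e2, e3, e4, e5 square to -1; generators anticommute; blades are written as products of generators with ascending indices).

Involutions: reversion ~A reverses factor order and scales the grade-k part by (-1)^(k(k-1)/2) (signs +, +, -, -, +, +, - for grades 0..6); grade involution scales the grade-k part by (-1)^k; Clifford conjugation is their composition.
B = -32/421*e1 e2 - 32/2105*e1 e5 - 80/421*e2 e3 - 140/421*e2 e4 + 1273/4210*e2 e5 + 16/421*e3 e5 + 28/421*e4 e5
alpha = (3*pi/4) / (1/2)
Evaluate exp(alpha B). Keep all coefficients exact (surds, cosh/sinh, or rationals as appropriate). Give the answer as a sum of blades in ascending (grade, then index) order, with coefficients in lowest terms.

B^2 term by term: the squares give (-32/421)^2*(e1 e2)^2 + (-32/2105)^2*(e1 e5)^2 + (-80/421)^2*(e2 e3)^2 + (-140/421)^2*(e2 e4)^2 + (1273/4210)^2*(e2 e5)^2 + (16/421)^2*(e3 e5)^2 + (28/421)^2*(e4 e5)^2 = 1024/177241*(-1) + 1024/4431025*(-1) + 6400/177241*(-1) + 19600/177241*(-1) + 1620529/17724100*(-1) + 256/177241*(-1) + 784/177241*(-1) = -1/4 (each basis 2-blade squares to minus the product of its generators' squares); cross terms between blades sharing an index anticommute and cancel; the commuting (index-disjoint) pairs give grade-4 terms 2*c*c'*(blade product), which cancel blade by blade — e1 e2 e3 e5: -1024/177241 + 1024/177241 = 0; e1 e2 e4 e5: -1792/177241 + 1792/177241 = 0; e2 e3 e4 e5: -4480/177241 + 4480/177241 = 0 — confirming B is simple. So B^2 = -1/4.
B^2 = -1/4 — the series telescopes trigonometrically here: l = 1/2, alpha*l = 3*pi/4, so exp(alpha B) = cos(3*pi/4) + (sin(3*pi/4)/(1/2))*B = -sqrt(2)/2 + (sqrt(2))*B.
Answer: -sqrt(2)/2 - 32*sqrt(2)/421*e1 e2 - 32*sqrt(2)/2105*e1 e5 - 80*sqrt(2)/421*e2 e3 - 140*sqrt(2)/421*e2 e4 + 1273*sqrt(2)/4210*e2 e5 + 16*sqrt(2)/421*e3 e5 + 28*sqrt(2)/421*e4 e5


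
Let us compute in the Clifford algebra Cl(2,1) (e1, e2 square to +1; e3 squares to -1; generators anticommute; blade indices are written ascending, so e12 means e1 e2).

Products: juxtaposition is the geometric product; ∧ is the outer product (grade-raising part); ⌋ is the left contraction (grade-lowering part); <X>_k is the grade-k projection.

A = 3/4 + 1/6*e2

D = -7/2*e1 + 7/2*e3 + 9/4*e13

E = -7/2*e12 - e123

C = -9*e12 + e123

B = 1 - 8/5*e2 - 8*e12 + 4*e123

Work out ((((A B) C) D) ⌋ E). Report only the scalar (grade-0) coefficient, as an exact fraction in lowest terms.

step 1: 29/60 + 4/3*e1 - 31/30*e2 - 6*e12 - 2/3*e13 + 3*e123
step 2: -51 - 93/10*e1 - 34/3*e2 + 33*e3 - 87/20*e12 + 31/30*e13 + 22/3*e23 + 29/60*e123
step 3: -645/8 + 3737/15*e1 - 2015/48*e2 - 23497/120*e3 - 6943/120*e12 - 159/5*e13 - 7577/240*e23 - 1847/120*e123
step 4: -14969/80 - 18457/160*e1 - 27113/30*e2 - 6943/120*e3 + 20731/240*e12 - 2015/48*e13 - 3737/15*e23 + 645/8*e123
Answer: -14969/80


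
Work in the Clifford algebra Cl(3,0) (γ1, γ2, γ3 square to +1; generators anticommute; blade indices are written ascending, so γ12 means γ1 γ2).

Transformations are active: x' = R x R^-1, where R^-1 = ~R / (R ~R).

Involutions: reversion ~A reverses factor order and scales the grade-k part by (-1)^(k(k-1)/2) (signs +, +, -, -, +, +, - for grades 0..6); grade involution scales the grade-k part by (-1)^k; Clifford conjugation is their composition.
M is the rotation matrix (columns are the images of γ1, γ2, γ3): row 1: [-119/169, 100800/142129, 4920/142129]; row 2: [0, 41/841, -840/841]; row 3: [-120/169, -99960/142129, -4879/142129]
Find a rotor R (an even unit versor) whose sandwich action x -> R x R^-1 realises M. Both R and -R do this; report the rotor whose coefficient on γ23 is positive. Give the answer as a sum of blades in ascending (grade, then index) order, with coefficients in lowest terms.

Method: write R = a + b12*γ12 + b13*γ13 + b23*γ23 with a^2 + b12^2 + b13^2 + b23^2 = 1 (so R^-1 = ~R). Expanding the columns R e_j ~R gives tr M = 4a^2 - 1 and, from the antisymmetric part, M21 - M12 = -4a*b12, M13 - M31 = 4a*b13, M32 - M23 = -4a*b23.
Here tr M = -98029/142129, so a^2 = (1 + tr M)/4 = 11025/142129 and a = ±105/377. Taking a = 105/377: M21 - M12 = -100800/142129, M13 - M31 = 105840/142129, M32 - M23 = 42000/142129, giving b12 = 240/377, b13 = 252/377, b23 = -100/377, i.e. R = 105/377 + 240/377*γ12 + 252/377*γ13 - 100/377*γ23.
Its γ23 coefficient is negative, so report the other preimage -R.
Answer: -105/377 - 240/377*γ12 - 252/377*γ13 + 100/377*γ23. Recall the cover is two-to-one: with M of trace -98029/142129, both preimages act alike, and the stated γ23 sign chooses the sheet.


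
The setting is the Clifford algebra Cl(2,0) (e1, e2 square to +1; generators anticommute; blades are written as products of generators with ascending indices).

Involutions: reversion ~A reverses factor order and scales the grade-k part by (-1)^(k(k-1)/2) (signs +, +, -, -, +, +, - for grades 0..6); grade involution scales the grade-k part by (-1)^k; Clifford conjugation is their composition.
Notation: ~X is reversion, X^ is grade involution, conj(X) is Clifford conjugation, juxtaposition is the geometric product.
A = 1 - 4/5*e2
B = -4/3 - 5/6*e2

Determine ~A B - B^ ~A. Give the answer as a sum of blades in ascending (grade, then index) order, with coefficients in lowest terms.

first term: -2/3 + 7/30*e2
second term: -2 + 19/10*e2
Answer: 4/3 - 5/3*e2


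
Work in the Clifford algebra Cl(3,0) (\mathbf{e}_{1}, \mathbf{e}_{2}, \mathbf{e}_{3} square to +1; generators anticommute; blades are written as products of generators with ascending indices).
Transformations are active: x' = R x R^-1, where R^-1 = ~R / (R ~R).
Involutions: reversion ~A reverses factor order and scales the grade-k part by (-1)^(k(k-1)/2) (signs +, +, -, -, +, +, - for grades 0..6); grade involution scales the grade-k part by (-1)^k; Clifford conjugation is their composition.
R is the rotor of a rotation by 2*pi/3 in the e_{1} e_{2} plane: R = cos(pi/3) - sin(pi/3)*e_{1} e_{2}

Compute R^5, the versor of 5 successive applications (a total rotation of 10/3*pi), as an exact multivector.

Half-angle bookkeeping: 5 applications in e_{1} e_{2} add up to rotor phase 5*pi/3 = \frac{5 \pi}{3}, so R^5 = cos(\frac{5 \pi}{3}) - sin(\frac{5 \pi}{3})*e_{1} e_{2}.
cos(\frac{5 \pi}{3}) = \frac{1}{2} and sin(\frac{5 \pi}{3}) = - \frac{\sqrt{3}}{2}, so R^5 = \frac{1}{2} + \frac{\sqrt{3}}{2} e_{1} e_{2}. The net rotation is 4/3*pi (after discarding 1 full turn, each of which contributes a factor -1 to the rotor); the rotor keeps the half-angle phase exactly.
Answer: \frac{1}{2} + \frac{\sqrt{3}}{2} e_{1} e_{2}
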